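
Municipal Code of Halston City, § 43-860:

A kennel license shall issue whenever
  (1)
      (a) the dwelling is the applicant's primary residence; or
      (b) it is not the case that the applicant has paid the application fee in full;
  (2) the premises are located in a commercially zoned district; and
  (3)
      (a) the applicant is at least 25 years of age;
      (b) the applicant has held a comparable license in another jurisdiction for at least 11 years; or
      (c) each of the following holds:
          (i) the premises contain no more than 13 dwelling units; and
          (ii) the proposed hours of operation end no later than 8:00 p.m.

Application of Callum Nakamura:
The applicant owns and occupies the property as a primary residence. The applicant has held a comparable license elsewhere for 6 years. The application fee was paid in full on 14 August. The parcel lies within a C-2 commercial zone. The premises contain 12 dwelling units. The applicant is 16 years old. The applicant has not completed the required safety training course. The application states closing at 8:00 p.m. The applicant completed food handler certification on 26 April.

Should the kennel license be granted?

Yes — granted.

(a) primary residence — met.
(b) not (fee paid) — fails.
So (1) is satisfied (T OR F).
(2) commercially zoned — satisfied.
(a) age ≥ 25 — not met.
(b) prior license ≥ 11 yr — not met.
(i) ≤ 13 units — met.
(ii) closes by 8 p.m. — holds.
(c): T AND T → true.
(3): F OR F OR T → true.
Overall: T AND T AND T → true.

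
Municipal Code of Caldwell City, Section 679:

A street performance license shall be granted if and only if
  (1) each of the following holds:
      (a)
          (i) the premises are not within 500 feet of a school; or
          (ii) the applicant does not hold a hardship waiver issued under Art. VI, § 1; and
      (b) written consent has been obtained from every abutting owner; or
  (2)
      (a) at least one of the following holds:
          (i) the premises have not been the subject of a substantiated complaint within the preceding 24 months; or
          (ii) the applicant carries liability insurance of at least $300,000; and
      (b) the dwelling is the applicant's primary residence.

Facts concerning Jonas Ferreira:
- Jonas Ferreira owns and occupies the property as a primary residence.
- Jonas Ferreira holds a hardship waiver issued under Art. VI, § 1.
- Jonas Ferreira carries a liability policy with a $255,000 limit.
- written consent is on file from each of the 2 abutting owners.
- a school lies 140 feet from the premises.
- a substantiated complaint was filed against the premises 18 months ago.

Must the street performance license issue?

No — denied.

(i) ≥500 ft from school — fails.
(ii) not (hardship waiver) — fails.
So (a) is not satisfied (F OR F).
(b) all abutters consent — satisfied.
(1) = F AND T = false.
(i) no complaint in 24 mo. — not met.
(ii) insurance ≥ $300,000 — fails.
So (a) is not satisfied (F OR F).
(b) primary residence — holds.
(2): F AND T → false.
Overall: F OR F → false.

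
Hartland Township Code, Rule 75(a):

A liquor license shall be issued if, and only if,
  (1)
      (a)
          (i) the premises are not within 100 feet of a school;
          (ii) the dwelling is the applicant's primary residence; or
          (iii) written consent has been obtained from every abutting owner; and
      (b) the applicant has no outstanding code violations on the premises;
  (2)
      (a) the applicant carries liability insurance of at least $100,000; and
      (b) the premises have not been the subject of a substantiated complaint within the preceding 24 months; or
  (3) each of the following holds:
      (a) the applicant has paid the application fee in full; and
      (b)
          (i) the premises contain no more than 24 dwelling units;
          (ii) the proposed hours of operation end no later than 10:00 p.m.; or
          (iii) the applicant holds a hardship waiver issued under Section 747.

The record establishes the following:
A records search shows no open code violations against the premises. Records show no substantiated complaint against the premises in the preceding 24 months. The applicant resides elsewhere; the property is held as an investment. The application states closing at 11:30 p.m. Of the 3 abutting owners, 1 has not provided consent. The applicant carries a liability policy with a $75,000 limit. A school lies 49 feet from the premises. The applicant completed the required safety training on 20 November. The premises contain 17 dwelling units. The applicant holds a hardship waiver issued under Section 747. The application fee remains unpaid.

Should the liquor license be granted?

(i) ≥100 ft from school — not met.
(ii) primary residence — not met.
(iii) all abutters consent — not satisfied.
(a) = F OR F OR F = false.
(b) no code violations — met.
So (1) is not satisfied (F AND T).
(a) insurance ≥ $100,000 — not met.
(b) no complaint in 24 mo. — met.
So (2) is not satisfied (F AND T).
(a) fee paid — not satisfied.
(i) ≤ 24 units — holds.
(ii) closes by 10 p.m. — fails.
(iii) hardship waiver — holds.
(b): T OR F OR T → true.
(3): F AND T → false.
So Overall is not satisfied (F OR F OR F).

No — denied.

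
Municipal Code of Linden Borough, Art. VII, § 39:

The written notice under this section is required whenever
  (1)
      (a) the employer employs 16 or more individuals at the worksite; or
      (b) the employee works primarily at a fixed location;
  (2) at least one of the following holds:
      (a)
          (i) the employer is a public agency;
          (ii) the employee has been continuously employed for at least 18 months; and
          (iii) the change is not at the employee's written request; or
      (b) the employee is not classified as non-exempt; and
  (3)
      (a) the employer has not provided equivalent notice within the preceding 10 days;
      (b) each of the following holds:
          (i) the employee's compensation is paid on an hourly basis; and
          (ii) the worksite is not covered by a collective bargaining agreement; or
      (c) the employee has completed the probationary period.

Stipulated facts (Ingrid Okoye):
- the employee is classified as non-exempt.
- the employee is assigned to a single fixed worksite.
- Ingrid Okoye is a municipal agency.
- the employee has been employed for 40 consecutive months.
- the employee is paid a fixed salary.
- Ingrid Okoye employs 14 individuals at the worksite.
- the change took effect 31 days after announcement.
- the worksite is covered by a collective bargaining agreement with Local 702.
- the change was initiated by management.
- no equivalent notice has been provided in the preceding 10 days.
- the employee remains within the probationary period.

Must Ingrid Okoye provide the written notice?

Yes — required.

(a) ≥ 16 at site — not met.
(b) fixed location — met.
(1): F OR T → true.
(i) public agency — satisfied.
(ii) tenure ≥ 18 mo. — met.
(iii) not employee-requested — met.
(a) = T AND T AND T = true.
(b) not (non-exempt) — not met.
(2): T OR F → true.
(a) no recent notice — holds.
(i) hourly-paid — not satisfied.
(ii) no CBA — not satisfied.
So (b) is not satisfied (F AND F).
(c) past probation — not met.
(3): T OR F OR F → true.
So Overall is satisfied (T AND T AND T).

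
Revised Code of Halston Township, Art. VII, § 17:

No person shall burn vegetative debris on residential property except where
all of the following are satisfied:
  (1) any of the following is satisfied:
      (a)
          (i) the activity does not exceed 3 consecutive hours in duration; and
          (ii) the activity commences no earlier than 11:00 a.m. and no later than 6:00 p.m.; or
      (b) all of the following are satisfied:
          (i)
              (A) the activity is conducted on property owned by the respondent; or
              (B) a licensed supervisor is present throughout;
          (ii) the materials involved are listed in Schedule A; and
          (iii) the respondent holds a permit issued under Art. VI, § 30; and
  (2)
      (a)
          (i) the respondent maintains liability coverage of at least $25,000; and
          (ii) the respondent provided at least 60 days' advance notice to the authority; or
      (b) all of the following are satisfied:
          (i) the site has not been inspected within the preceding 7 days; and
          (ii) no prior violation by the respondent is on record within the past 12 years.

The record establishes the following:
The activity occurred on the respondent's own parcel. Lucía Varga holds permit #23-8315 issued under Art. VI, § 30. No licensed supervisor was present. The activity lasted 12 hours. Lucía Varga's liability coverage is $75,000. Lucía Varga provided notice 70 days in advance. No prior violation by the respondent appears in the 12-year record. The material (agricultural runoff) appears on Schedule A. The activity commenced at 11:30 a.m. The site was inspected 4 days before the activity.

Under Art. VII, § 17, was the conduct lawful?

Yes — lawful.

(i) ≤ 3 hrs duration — fails.
(ii) start within hours — satisfied.
So (a) is not satisfied (F AND T).
(A) own property — satisfied.
(B) supervisor present — fails.
(i): T OR F → true.
(ii) Schedule A material — satisfied.
(iii) holds permit — satisfied.
So (b) is satisfied (T AND T AND T).
(1): F OR T → true.
(i) coverage ≥ $25,000 — holds.
(ii) ≥60 days' notice — met.
So (a) is satisfied (T AND T).
(i) not (site inspected) — not met.
(ii) no prior violation — satisfied.
(b): F AND T → false.
(2): T OR F → true.
So Overall is satisfied (T AND T).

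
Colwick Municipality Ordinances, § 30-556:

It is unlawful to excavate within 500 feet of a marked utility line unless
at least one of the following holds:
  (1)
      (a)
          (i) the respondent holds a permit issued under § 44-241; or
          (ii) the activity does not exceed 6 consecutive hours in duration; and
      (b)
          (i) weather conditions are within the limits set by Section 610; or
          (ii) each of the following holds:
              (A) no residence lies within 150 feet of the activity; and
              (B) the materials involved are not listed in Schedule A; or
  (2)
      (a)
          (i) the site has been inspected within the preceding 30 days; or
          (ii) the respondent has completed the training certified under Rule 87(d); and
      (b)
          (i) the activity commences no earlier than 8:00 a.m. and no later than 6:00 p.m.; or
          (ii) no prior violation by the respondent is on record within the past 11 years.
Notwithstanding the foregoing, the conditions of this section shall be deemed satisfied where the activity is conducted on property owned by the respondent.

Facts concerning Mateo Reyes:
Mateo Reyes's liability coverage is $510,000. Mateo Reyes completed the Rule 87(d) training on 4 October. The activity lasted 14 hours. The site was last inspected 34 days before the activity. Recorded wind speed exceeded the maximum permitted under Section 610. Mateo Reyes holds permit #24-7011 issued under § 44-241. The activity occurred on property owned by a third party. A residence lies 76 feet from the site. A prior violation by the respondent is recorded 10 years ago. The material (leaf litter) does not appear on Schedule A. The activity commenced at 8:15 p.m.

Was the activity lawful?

No — unlawful.

(i) holds permit — met.
(ii) ≤ 6 hrs duration — fails.
(a) = T OR F = true.
(i) weather ok — not satisfied.
(A) no residence in 150 ft — fails.
(B) not (Schedule A material) — met.
(ii) = F AND T = false.
(b): F OR F → false.
(1) = T AND F = false.
(i) site inspected — not met.
(ii) training certified — holds.
(a): F OR T → true.
(i) start within hours — not met.
(ii) no prior violation — not met.
(b): F OR F → false.
(2) = T AND F = false.
Overall = F OR F = false.
Exception (own property) — not satisfied.
Result: main false OR exception false → false.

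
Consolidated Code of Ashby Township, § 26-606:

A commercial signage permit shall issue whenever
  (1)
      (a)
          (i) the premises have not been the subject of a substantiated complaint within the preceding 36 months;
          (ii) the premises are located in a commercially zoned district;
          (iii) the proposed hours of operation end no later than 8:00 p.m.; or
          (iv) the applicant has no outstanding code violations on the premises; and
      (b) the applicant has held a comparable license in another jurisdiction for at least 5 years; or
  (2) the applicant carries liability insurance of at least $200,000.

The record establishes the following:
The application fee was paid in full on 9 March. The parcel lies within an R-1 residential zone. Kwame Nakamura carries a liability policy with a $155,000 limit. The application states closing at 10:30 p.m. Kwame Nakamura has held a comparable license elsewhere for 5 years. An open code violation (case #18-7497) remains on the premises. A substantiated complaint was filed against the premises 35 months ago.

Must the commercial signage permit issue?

No — denied.

(i) no complaint in 36 mo. — not satisfied.
(ii) commercially zoned — not met.
(iii) closes by 8 p.m. — not satisfied.
(iv) no code violations — not satisfied.
So (a) is not satisfied (F OR F OR F OR F).
(b) prior license ≥ 5 yr — holds.
(1) = F AND T = false.
(2) insurance ≥ $200,000 — fails.
Overall = F OR F = false.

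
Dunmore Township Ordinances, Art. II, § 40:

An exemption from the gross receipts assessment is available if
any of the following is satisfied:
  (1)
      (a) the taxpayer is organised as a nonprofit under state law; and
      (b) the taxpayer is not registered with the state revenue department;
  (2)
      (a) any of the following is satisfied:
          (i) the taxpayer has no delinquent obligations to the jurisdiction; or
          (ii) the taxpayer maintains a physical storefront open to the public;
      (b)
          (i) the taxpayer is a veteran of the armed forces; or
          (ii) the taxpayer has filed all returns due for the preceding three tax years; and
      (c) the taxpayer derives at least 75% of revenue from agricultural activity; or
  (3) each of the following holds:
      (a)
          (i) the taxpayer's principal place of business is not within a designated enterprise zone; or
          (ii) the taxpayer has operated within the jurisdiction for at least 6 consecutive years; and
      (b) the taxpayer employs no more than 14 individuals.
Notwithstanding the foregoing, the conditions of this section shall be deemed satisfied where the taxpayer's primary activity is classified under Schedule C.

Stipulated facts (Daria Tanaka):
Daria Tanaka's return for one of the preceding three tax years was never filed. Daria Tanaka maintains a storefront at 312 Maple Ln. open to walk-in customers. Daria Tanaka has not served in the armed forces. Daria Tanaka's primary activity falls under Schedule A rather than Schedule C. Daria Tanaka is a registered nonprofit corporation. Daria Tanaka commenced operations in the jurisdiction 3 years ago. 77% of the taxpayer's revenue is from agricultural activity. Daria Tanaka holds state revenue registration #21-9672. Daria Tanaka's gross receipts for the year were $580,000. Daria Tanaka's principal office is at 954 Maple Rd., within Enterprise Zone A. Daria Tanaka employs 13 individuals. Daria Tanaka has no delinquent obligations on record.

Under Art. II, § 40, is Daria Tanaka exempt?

No — not exempt.

(a) nonprofit — met.
(b) not (state-registered) — not met.
So (1) is not satisfied (T AND F).
(i) no delinquency — met.
(ii) has storefront — met.
So (a) is satisfied (T OR T).
(i) veteran — not satisfied.
(ii) returns current — fails.
(b) = F OR F = false.
(c) ≥75% agricultural — satisfied.
So (2) is not satisfied (T AND F AND T).
(i) not (in enterprise zone) — fails.
(ii) ≥ 6 yrs in jurisdiction — not met.
So (a) is not satisfied (F OR F).
(b) ≤ 14 employees — satisfied.
(3): F AND T → false.
So Overall is not satisfied (F OR F OR F).
Exception (Schedule C activity) — not satisfied.
Result: main false OR exception false → false.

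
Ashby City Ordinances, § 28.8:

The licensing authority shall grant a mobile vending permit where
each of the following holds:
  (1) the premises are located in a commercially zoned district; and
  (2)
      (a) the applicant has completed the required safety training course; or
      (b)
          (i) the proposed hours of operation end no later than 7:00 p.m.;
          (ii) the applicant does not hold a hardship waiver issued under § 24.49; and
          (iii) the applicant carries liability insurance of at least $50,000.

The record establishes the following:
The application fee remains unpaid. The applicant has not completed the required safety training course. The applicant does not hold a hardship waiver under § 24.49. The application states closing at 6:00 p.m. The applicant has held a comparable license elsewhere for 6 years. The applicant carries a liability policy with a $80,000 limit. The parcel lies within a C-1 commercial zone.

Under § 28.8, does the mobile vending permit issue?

(1) commercially zoned — satisfied.
(a) safety training — fails.
(i) closes by 7 p.m. — satisfied.
(ii) not (hardship waiver) — holds.
(iii) insurance ≥ $50,000 — satisfied.
So (b) is satisfied (T AND T AND T).
So (2) is satisfied (F OR T).
So Overall is satisfied (T AND T).

Yes — granted.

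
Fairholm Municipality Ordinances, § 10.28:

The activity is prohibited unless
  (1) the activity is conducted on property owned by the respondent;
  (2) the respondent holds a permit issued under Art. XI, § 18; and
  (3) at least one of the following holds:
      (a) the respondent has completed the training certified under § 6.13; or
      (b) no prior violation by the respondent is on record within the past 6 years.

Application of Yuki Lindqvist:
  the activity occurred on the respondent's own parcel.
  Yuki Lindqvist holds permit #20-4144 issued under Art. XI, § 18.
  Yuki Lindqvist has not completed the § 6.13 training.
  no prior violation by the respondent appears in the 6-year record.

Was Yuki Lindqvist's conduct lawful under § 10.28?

Yes — lawful.

(1) own property — met.
(2) holds permit — holds.
(a) training certified — fails.
(b) no prior violation — holds.
So (3) is satisfied (F OR T).
Overall = T AND T AND T = true.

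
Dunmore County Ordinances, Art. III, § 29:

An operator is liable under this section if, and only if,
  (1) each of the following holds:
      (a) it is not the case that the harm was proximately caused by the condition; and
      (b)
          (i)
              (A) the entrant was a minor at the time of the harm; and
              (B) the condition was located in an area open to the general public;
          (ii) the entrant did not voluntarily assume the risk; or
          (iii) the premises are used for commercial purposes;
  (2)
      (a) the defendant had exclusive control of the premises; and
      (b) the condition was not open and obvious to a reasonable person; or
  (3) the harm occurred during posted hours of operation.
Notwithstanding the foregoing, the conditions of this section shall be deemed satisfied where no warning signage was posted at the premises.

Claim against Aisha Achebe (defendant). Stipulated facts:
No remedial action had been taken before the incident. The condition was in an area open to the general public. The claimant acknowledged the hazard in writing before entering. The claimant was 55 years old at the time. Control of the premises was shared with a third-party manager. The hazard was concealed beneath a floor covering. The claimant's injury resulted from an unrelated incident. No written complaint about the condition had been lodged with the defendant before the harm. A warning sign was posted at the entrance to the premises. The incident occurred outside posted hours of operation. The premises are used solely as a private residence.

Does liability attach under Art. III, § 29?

(a) not (proximate cause) — holds.
(A) entrant a minor — fails.
(B) public area — satisfied.
(i): F AND T → false.
(ii) no assumed risk — not met.
(iii) commercial use — fails.
So (b) is not satisfied (F OR F OR F).
So (1) is not satisfied (T AND F).
(a) exclusive control — fails.
(b) not open/obvious — met.
(2): F AND T → false.
(3) during posted hours — not met.
So Overall is not satisfied (F OR F OR F).
Exception (no signage posted) — not satisfied.
Result: main false OR exception false → false.

No — not liable.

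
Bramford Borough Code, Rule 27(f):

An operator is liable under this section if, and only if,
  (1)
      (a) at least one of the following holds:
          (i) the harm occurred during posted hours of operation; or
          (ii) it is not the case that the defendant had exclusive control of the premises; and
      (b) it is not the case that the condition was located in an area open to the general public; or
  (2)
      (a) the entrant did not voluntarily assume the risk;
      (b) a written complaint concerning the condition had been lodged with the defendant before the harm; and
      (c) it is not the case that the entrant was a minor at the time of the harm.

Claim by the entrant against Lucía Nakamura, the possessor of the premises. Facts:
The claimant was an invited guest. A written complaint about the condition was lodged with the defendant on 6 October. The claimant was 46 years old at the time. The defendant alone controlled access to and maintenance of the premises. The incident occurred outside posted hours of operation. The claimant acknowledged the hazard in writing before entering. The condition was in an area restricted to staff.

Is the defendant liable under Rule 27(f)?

(i) during posted hours — not met.
(ii) not (exclusive control) — not satisfied.
(a): F OR F → false.
(b) not (public area) — holds.
(1): F AND T → false.
(a) no assumed risk — not satisfied.
(b) complaint lodged — holds.
(c) not (entrant a minor) — satisfied.
(2): F AND T AND T → false.
So Overall is not satisfied (F OR F).

No — not liable.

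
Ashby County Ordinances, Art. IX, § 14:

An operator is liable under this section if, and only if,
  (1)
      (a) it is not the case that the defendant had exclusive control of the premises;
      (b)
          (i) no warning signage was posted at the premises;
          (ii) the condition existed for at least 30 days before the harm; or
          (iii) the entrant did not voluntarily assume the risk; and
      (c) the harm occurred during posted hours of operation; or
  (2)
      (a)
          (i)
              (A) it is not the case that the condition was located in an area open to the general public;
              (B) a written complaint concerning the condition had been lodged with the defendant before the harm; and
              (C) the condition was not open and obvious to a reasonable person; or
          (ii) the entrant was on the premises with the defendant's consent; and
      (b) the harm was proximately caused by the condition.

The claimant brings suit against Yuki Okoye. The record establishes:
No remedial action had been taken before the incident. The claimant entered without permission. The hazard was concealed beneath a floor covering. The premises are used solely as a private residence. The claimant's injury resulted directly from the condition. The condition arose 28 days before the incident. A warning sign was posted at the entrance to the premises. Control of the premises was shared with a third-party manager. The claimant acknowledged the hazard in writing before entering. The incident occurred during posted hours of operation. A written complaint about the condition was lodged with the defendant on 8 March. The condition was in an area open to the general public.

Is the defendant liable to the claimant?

(a) not (exclusive control) — holds.
(i) no signage posted — not met.
(ii) condition ≥30 days old — fails.
(iii) no assumed risk — not met.
(b) = F OR F OR F = false.
(c) during posted hours — holds.
So (1) is not satisfied (T AND F AND T).
(A) not (public area) — fails.
(B) complaint lodged — holds.
(C) not open/obvious — holds.
So (i) is not satisfied (F AND T AND T).
(ii) consent to enter — fails.
So (a) is not satisfied (F OR F).
(b) proximate cause — holds.
So (2) is not satisfied (F AND T).
Overall = F OR F = false.

No — not liable.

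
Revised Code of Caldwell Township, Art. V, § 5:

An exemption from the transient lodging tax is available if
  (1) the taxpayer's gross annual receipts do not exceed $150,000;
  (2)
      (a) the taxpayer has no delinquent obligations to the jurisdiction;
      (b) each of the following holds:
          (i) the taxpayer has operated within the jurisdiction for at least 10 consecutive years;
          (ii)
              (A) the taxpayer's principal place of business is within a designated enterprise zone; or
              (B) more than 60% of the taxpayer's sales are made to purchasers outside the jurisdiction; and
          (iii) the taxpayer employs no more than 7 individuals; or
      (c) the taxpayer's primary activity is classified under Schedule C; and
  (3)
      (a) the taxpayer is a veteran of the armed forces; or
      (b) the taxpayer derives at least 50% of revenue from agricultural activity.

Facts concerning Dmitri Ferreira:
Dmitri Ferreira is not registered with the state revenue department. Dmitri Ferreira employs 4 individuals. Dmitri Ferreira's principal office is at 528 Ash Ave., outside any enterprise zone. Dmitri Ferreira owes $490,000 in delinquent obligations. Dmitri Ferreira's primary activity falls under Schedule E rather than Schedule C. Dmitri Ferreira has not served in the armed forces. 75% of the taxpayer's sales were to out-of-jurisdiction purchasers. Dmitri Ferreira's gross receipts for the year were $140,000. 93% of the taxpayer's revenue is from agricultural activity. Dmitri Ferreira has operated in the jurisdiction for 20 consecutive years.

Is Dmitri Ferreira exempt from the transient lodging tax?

Yes — exempt.

(1) receipts ≤ $150,000 — holds.
(a) no delinquency — not met.
(i) ≥ 10 yrs in jurisdiction — met.
(A) in enterprise zone — fails.
(B) >60% out-of-jur. sales — satisfied.
(ii): F OR T → true.
(iii) ≤ 7 employees — met.
(b): T AND T AND T → true.
(c) Schedule C activity — not satisfied.
So (2) is satisfied (F OR T OR F).
(a) veteran — not satisfied.
(b) ≥50% agricultural — satisfied.
(3) = F OR T = true.
So Overall is satisfied (T AND T AND T).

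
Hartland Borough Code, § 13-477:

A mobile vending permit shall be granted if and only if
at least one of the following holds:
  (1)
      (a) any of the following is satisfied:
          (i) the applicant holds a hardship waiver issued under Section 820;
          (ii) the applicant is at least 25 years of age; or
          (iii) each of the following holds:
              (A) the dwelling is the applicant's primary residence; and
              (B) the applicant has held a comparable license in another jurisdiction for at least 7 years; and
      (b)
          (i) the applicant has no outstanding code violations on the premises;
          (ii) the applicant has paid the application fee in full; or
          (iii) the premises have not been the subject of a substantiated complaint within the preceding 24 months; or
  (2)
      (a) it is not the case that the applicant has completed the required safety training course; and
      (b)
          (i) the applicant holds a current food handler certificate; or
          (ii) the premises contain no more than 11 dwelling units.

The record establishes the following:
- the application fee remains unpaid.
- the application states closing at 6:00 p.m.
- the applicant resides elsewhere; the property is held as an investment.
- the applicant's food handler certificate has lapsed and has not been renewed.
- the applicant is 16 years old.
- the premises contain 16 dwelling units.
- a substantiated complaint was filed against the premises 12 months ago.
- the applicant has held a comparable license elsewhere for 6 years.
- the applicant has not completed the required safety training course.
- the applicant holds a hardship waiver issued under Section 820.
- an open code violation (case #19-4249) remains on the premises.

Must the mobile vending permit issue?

(i) hardship waiver — met.
(ii) age ≥ 25 — not met.
(A) primary residence — not met.
(B) prior license ≥ 7 yr — fails.
So (iii) is not satisfied (F AND F).
(a) = T OR F OR F = true.
(i) no code violations — not met.
(ii) fee paid — not met.
(iii) no complaint in 24 mo. — not satisfied.
(b) = F OR F OR F = false.
So (1) is not satisfied (T AND F).
(a) not (safety training) — satisfied.
(i) food handler cert. — not met.
(ii) ≤ 11 units — fails.
(b): F OR F → false.
(2): T AND F → false.
Overall = F OR F = false.

No — denied.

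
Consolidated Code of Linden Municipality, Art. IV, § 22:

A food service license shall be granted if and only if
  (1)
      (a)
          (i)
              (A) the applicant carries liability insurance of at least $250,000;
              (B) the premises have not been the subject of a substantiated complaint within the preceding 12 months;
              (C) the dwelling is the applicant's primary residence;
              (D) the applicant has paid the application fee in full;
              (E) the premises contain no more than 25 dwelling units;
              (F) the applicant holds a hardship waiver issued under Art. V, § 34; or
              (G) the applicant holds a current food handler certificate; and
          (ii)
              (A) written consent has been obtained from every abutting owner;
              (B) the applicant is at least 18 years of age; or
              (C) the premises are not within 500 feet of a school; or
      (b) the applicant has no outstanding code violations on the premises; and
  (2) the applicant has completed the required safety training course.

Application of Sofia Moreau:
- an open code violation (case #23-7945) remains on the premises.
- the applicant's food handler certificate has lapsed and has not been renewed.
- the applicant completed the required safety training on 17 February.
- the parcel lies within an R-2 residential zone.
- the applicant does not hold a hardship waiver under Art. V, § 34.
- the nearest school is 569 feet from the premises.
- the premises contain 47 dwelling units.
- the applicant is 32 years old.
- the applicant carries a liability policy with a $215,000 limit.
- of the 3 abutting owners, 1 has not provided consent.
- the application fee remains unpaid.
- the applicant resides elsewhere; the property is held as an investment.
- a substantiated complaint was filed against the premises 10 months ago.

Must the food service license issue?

No — denied.

(A) insurance ≥ $250,000 — not met.
(B) no complaint in 12 mo. — not satisfied.
(C) primary residence — fails.
(D) fee paid — not satisfied.
(E) ≤ 25 units — fails.
(F) hardship waiver — not satisfied.
(G) food handler cert. — not satisfied.
So (i) is not satisfied (F OR F OR F OR F OR F OR F OR F).
(A) all abutters consent — not satisfied.
(B) age ≥ 18 — satisfied.
(C) ≥500 ft from school — satisfied.
So (ii) is satisfied (F OR T OR T).
So (a) is not satisfied (F AND T).
(b) no code violations — not met.
(1) = F OR F = false.
(2) safety training — holds.
So Overall is not satisfied (F AND T).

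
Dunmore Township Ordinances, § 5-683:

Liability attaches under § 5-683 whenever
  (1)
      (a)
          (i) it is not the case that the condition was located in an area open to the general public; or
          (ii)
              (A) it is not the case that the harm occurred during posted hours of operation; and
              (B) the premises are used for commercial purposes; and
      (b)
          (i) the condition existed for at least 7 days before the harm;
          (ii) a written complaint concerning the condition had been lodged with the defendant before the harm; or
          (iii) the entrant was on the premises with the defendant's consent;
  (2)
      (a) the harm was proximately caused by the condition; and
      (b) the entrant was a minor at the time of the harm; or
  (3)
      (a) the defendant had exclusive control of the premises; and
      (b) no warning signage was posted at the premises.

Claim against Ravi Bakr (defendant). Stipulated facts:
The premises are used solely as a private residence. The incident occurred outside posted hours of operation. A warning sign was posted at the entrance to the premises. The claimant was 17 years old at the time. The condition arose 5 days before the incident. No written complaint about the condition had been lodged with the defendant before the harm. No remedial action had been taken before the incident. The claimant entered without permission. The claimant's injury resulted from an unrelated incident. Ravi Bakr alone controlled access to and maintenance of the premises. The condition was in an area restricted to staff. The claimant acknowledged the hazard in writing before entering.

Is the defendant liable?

No — not liable.

(i) not (public area) — holds.
(A) not (during posted hours) — satisfied.
(B) commercial use — not met.
(ii) = T AND F = false.
So (a) is satisfied (T OR F).
(i) condition ≥7 days old — fails.
(ii) complaint lodged — not met.
(iii) consent to enter — not met.
(b): F OR F OR F → false.
(1): T AND F → false.
(a) proximate cause — not satisfied.
(b) entrant a minor — holds.
(2): F AND T → false.
(a) exclusive control — holds.
(b) no signage posted — fails.
(3) = T AND F = false.
So Overall is not satisfied (F OR F OR F).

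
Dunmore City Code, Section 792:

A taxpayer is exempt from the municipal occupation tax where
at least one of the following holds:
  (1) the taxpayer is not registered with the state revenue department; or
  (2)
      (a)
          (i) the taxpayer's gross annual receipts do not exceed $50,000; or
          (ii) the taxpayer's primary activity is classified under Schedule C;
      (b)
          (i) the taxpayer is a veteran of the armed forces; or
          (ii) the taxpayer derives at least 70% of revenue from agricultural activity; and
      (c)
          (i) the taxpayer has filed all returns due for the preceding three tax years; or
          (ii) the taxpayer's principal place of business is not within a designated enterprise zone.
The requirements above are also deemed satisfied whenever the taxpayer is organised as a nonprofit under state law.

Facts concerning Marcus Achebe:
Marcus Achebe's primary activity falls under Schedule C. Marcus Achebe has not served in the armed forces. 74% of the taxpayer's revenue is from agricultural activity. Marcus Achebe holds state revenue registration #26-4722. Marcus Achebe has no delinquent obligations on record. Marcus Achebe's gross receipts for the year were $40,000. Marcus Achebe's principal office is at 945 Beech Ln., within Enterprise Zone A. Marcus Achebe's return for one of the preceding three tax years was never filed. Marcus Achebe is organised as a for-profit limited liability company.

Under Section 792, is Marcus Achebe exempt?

(1) not (state-registered) — not satisfied.
(i) receipts ≤ $50,000 — satisfied.
(ii) Schedule C activity — met.
So (a) is satisfied (T OR T).
(i) veteran — not satisfied.
(ii) ≥70% agricultural — holds.
So (b) is satisfied (F OR T).
(i) returns current — fails.
(ii) not (in enterprise zone) — not satisfied.
(c) = F OR F = false.
(2): T AND T AND F → false.
So Overall is not satisfied (F OR F).
Exception (nonprofit) — not satisfied.
Result: main false OR exception false → false.

No — not exempt.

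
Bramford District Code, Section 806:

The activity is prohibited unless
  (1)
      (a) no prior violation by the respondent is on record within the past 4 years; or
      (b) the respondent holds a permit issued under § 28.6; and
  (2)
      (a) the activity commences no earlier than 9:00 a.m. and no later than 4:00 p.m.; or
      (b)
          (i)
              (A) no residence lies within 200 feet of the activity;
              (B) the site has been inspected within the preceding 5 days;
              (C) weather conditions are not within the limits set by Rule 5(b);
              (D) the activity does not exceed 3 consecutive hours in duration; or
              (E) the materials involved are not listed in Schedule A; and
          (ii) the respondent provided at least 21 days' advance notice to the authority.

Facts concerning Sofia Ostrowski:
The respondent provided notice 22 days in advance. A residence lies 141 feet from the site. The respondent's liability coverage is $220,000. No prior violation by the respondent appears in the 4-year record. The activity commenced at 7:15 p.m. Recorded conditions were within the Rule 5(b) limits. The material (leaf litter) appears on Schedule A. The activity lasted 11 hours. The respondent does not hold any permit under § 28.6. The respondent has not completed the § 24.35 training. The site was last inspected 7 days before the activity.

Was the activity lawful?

No — unlawful.

(a) no prior violation — holds.
(b) holds permit — not satisfied.
(1): T OR F → true.
(a) start within hours — fails.
(A) no residence in 200 ft — fails.
(B) site inspected — not satisfied.
(C) not (weather ok) — fails.
(D) ≤ 3 hrs duration — not met.
(E) not (Schedule A material) — not met.
(i) = F OR F OR F OR F OR F = false.
(ii) ≥21 days' notice — satisfied.
(b): F AND T → false.
(2): F OR F → false.
Overall = T AND F = false.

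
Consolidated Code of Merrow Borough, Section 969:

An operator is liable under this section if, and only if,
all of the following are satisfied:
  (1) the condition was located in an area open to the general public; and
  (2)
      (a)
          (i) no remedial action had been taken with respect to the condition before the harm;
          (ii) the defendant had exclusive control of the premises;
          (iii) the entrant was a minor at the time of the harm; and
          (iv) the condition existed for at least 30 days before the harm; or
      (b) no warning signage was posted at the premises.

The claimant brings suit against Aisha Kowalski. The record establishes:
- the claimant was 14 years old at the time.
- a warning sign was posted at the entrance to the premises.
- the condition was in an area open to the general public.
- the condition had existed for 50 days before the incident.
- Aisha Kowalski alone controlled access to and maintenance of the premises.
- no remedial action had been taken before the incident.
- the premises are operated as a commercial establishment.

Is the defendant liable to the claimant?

Yes — liable.

(1) public area — met.
(i) no remedial action — holds.
(ii) exclusive control — satisfied.
(iii) entrant a minor — holds.
(iv) condition ≥30 days old — met.
So (a) is satisfied (T AND T AND T AND T).
(b) no signage posted — not satisfied.
So (2) is satisfied (T OR F).
Overall: T AND T → true.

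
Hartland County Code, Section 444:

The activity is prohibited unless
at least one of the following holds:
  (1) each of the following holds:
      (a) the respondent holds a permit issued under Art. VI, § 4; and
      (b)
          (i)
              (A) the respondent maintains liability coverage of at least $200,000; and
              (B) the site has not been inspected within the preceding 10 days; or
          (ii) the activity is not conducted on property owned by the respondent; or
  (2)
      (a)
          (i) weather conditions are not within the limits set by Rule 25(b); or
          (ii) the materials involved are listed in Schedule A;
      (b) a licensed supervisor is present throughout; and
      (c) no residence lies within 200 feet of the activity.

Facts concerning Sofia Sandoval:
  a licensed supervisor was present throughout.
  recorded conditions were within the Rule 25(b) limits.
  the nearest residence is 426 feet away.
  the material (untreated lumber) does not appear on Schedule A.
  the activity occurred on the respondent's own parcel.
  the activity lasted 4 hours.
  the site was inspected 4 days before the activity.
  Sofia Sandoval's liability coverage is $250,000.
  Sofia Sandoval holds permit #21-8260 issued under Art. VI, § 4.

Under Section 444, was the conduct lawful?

No — unlawful.

(a) holds permit — holds.
(A) coverage ≥ $200,000 — satisfied.
(B) not (site inspected) — fails.
(i): T AND F → false.
(ii) not (own property) — not satisfied.
So (b) is not satisfied (F OR F).
(1): T AND F → false.
(i) not (weather ok) — not met.
(ii) Schedule A material — not satisfied.
So (a) is not satisfied (F OR F).
(b) supervisor present — holds.
(c) no residence in 200 ft — met.
(2) = F AND T AND T = false.
Overall = F OR F = false.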